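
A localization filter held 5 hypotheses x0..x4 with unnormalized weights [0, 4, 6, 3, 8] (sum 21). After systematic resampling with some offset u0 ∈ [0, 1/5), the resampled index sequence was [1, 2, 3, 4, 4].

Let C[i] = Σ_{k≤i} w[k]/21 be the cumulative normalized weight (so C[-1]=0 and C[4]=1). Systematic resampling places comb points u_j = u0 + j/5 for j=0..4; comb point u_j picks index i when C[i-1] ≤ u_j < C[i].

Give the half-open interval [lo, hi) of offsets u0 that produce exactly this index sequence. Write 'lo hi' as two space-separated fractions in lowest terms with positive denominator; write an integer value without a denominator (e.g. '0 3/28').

C = [0, 4/21, 10/21, 13/21, 1]
j=0 picked index 1: u0 ∈ [0, 4/21)
j=1 picked index 2: u0 ∈ [-1/105, 29/105)
j=2 picked index 3: u0 ∈ [8/105, 23/105)
j=3 picked index 4: u0 ∈ [2/105, 2/5)
j=4 picked index 4: u0 ∈ [-19/105, 1/5)
intersection: [8/105, 4/21)

8/105 4/21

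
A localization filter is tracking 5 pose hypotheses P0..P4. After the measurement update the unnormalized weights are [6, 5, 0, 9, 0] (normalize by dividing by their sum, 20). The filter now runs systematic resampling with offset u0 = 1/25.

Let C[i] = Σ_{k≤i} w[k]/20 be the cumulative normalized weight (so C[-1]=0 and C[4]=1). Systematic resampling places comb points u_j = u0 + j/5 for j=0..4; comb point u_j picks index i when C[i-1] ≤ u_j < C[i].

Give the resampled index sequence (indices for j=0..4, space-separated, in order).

0 0 1 3 3

C = [3/10, 11/20, 11/20, 1, 1]
j=0: u_0=1/25 ∈ [0, 3/10) → index 0
j=1: u_1=6/25 ∈ [0, 3/10) → index 0
j=2: u_2=11/25 ∈ [3/10, 11/20) → index 1
j=3: u_3=16/25 ∈ [11/20, 1) → index 3
j=4: u_4=21/25 ∈ [11/20, 1) → index 3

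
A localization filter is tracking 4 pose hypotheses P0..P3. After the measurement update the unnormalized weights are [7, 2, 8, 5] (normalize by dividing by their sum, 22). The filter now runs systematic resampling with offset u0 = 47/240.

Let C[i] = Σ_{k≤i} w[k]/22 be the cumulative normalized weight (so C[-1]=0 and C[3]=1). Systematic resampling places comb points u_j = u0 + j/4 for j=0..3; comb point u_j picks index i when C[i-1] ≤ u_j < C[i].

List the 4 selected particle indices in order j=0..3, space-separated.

C = [7/22, 9/22, 17/22, 1]
j=0: u_0=47/240 ∈ [0, 7/22) → index 0
j=1: u_1=107/240 ∈ [9/22, 17/22) → index 2
j=2: u_2=167/240 ∈ [9/22, 17/22) → index 2
j=3: u_3=227/240 ∈ [17/22, 1) → index 3

0 2 2 3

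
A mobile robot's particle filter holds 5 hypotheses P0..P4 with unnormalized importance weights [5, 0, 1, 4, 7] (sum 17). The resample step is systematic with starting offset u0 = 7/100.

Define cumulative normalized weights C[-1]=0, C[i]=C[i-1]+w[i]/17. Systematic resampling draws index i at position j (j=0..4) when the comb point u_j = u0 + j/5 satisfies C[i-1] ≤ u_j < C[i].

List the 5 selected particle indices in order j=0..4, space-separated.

C = [5/17, 5/17, 6/17, 10/17, 1]
j=0: u_0=7/100 ∈ [0, 5/17) → index 0
j=1: u_1=27/100 ∈ [0, 5/17) → index 0
j=2: u_2=47/100 ∈ [6/17, 10/17) → index 3
j=3: u_3=67/100 ∈ [10/17, 1) → index 4
j=4: u_4=87/100 ∈ [10/17, 1) → index 4

0 0 3 4 4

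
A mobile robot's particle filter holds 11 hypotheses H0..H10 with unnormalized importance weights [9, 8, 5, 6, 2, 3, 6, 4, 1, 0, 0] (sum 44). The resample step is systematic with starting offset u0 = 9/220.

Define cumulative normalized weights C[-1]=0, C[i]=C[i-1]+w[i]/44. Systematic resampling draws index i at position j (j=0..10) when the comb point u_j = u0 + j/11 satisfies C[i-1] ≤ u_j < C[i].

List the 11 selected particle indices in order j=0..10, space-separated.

C = [9/44, 17/44, 1/2, 7/11, 15/22, 3/4, 39/44, 43/44, 1, 1, 1]
j=0: u_0=9/220 ∈ [0, 9/44) → index 0
j=1: u_1=29/220 ∈ [0, 9/44) → index 0
j=2: u_2=49/220 ∈ [9/44, 17/44) → index 1
j=3: u_3=69/220 ∈ [9/44, 17/44) → index 1
j=4: u_4=89/220 ∈ [17/44, 1/2) → index 2
j=5: u_5=109/220 ∈ [17/44, 1/2) → index 2
j=6: u_6=129/220 ∈ [1/2, 7/11) → index 3
j=7: u_7=149/220 ∈ [7/11, 15/22) → index 4
j=8: u_8=169/220 ∈ [3/4, 39/44) → index 6
j=9: u_9=189/220 ∈ [3/4, 39/44) → index 6
j=10: u_10=19/20 ∈ [39/44, 43/44) → index 7

0 0 1 1 2 2 3 4 6 6 7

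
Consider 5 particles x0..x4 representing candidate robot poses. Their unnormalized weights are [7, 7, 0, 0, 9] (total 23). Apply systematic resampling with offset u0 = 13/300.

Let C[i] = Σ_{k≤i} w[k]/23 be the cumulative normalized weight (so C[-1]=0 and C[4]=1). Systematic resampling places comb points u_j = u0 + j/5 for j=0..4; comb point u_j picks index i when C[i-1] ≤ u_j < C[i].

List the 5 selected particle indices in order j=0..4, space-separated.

C = [7/23, 14/23, 14/23, 14/23, 1]
j=0: u_0=13/300 ∈ [0, 7/23) → index 0
j=1: u_1=73/300 ∈ [0, 7/23) → index 0
j=2: u_2=133/300 ∈ [7/23, 14/23) → index 1
j=3: u_3=193/300 ∈ [14/23, 1) → index 4
j=4: u_4=253/300 ∈ [14/23, 1) → index 4

0 0 1 4 4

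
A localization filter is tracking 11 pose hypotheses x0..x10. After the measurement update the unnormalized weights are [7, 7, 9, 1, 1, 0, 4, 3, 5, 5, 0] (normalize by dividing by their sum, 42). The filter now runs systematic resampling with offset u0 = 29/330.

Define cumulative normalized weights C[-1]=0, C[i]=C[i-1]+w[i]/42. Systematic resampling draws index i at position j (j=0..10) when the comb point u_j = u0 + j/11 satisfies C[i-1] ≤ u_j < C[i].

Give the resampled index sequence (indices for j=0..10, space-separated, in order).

C = [1/6, 1/3, 23/42, 4/7, 25/42, 25/42, 29/42, 16/21, 37/42, 1, 1]
j=0: u_0=29/330 ∈ [0, 1/6) → index 0
j=1: u_1=59/330 ∈ [1/6, 1/3) → index 1
j=2: u_2=89/330 ∈ [1/6, 1/3) → index 1
j=3: u_3=119/330 ∈ [1/3, 23/42) → index 2
j=4: u_4=149/330 ∈ [1/3, 23/42) → index 2
j=5: u_5=179/330 ∈ [1/3, 23/42) → index 2
j=6: u_6=19/30 ∈ [25/42, 29/42) → index 6
j=7: u_7=239/330 ∈ [29/42, 16/21) → index 7
j=8: u_8=269/330 ∈ [16/21, 37/42) → index 8
j=9: u_9=299/330 ∈ [37/42, 1) → index 9
j=10: u_10=329/330 ∈ [37/42, 1) → index 9

0 1 1 2 2 2 6 7 8 9 9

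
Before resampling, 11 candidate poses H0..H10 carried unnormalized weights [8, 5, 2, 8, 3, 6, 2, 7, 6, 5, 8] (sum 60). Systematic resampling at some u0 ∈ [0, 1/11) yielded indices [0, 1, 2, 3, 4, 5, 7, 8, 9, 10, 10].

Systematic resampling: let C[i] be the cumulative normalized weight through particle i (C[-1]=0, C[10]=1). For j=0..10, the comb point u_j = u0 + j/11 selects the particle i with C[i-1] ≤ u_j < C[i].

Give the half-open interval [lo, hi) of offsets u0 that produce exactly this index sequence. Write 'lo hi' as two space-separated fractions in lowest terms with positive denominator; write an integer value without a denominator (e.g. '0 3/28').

C = [2/15, 13/60, 1/4, 23/60, 13/30, 8/15, 17/30, 41/60, 47/60, 13/15, 1]
j=0 picked index 0: u0 ∈ [0, 2/15)
j=1 picked index 1: u0 ∈ [7/165, 83/660)
j=2 picked index 2: u0 ∈ [23/660, 3/44)
j=3 picked index 3: u0 ∈ [-1/44, 73/660)
j=4 picked index 4: u0 ∈ [13/660, 23/330)
j=5 picked index 5: u0 ∈ [-7/330, 13/165)
j=6 picked index 7: u0 ∈ [7/330, 91/660)
j=7 picked index 8: u0 ∈ [31/660, 97/660)
j=8 picked index 9: u0 ∈ [37/660, 23/165)
j=9 picked index 10: u0 ∈ [8/165, 2/11)
j=10 picked index 10: u0 ∈ [-7/165, 1/11)
intersection: [37/660, 3/44)

37/660 3/44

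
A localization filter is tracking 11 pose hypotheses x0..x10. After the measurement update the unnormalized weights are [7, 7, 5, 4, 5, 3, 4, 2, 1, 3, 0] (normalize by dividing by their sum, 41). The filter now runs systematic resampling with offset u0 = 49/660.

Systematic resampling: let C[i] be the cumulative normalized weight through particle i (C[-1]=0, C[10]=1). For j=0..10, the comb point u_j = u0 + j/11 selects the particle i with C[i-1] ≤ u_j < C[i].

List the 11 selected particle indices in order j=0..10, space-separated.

C = [7/41, 14/41, 19/41, 23/41, 28/41, 31/41, 35/41, 37/41, 38/41, 1, 1]
j=0: u_0=49/660 ∈ [0, 7/41) → index 0
j=1: u_1=109/660 ∈ [0, 7/41) → index 0
j=2: u_2=169/660 ∈ [7/41, 14/41) → index 1
j=3: u_3=229/660 ∈ [14/41, 19/41) → index 2
j=4: u_4=289/660 ∈ [14/41, 19/41) → index 2
j=5: u_5=349/660 ∈ [19/41, 23/41) → index 3
j=6: u_6=409/660 ∈ [23/41, 28/41) → index 4
j=7: u_7=469/660 ∈ [28/41, 31/41) → index 5
j=8: u_8=529/660 ∈ [31/41, 35/41) → index 6
j=9: u_9=589/660 ∈ [35/41, 37/41) → index 7
j=10: u_10=59/60 ∈ [38/41, 1) → index 9

0 0 1 2 2 3 4 5 6 7 9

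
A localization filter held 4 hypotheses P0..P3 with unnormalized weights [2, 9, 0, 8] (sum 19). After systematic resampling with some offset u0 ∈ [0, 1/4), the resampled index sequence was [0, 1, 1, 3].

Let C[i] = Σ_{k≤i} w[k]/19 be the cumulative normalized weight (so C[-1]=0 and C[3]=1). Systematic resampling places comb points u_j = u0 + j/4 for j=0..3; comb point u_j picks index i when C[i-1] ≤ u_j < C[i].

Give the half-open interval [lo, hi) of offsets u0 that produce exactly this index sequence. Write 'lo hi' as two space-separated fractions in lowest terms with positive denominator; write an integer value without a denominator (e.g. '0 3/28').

0 3/38

C = [2/19, 11/19, 11/19, 1]
j=0 picked index 0: u0 ∈ [0, 2/19)
j=1 picked index 1: u0 ∈ [-11/76, 25/76)
j=2 picked index 1: u0 ∈ [-15/38, 3/38)
j=3 picked index 3: u0 ∈ [-13/76, 1/4)
intersection: [0, 3/38)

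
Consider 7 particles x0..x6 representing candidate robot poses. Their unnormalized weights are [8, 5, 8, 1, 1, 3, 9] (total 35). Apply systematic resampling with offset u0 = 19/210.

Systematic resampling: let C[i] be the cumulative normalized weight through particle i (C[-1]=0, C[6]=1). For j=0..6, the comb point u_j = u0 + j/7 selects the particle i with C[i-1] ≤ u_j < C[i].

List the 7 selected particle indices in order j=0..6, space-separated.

C = [8/35, 13/35, 3/5, 22/35, 23/35, 26/35, 1]
j=0: u_0=19/210 ∈ [0, 8/35) → index 0
j=1: u_1=7/30 ∈ [8/35, 13/35) → index 1
j=2: u_2=79/210 ∈ [13/35, 3/5) → index 2
j=3: u_3=109/210 ∈ [13/35, 3/5) → index 2
j=4: u_4=139/210 ∈ [23/35, 26/35) → index 5
j=5: u_5=169/210 ∈ [26/35, 1) → index 6
j=6: u_6=199/210 ∈ [26/35, 1) → index 6

0 1 2 2 5 6 6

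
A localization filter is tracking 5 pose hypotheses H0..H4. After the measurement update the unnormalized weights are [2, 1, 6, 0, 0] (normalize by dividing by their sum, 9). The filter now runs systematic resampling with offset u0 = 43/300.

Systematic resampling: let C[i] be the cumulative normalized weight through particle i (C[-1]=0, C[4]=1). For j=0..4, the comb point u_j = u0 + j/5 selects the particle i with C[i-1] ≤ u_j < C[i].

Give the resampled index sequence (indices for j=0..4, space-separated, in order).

C = [2/9, 1/3, 1, 1, 1]
j=0: u_0=43/300 ∈ [0, 2/9) → index 0
j=1: u_1=103/300 ∈ [1/3, 1) → index 2
j=2: u_2=163/300 ∈ [1/3, 1) → index 2
j=3: u_3=223/300 ∈ [1/3, 1) → index 2
j=4: u_4=283/300 ∈ [1/3, 1) → index 2

0 2 2 2 2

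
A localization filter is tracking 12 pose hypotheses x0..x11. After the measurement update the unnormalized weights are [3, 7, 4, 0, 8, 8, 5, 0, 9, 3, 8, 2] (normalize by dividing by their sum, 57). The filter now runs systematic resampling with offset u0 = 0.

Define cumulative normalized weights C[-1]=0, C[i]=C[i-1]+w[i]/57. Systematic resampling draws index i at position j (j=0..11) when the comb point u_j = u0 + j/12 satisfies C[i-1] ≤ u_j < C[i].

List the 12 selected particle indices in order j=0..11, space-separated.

C = [1/19, 10/57, 14/57, 14/57, 22/57, 10/19, 35/57, 35/57, 44/57, 47/57, 55/57, 1]
j=0: u_0=0 ∈ [0, 1/19) → index 0
j=1: u_1=1/12 ∈ [1/19, 10/57) → index 1
j=2: u_2=1/6 ∈ [1/19, 10/57) → index 1
j=3: u_3=1/4 ∈ [14/57, 22/57) → index 4
j=4: u_4=1/3 ∈ [14/57, 22/57) → index 4
j=5: u_5=5/12 ∈ [22/57, 10/19) → index 5
j=6: u_6=1/2 ∈ [22/57, 10/19) → index 5
j=7: u_7=7/12 ∈ [10/19, 35/57) → index 6
j=8: u_8=2/3 ∈ [35/57, 44/57) → index 8
j=9: u_9=3/4 ∈ [35/57, 44/57) → index 8
j=10: u_10=5/6 ∈ [47/57, 55/57) → index 10
j=11: u_11=11/12 ∈ [47/57, 55/57) → index 10

0 1 1 4 4 5 5 6 8 8 10 10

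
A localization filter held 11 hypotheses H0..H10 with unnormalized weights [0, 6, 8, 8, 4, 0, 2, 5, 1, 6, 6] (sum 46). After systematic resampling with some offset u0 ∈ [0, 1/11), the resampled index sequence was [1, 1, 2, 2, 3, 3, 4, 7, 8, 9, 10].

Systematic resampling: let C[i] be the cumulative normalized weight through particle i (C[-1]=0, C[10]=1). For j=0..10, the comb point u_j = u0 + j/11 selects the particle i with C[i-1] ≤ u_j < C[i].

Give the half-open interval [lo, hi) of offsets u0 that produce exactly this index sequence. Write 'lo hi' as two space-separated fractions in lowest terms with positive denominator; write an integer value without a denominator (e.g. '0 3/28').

C = [0, 3/23, 7/23, 11/23, 13/23, 13/23, 14/23, 33/46, 17/23, 20/23, 1]
j=0 picked index 1: u0 ∈ [0, 3/23)
j=1 picked index 1: u0 ∈ [-1/11, 10/253)
j=2 picked index 2: u0 ∈ [-13/253, 31/253)
j=3 picked index 2: u0 ∈ [-36/253, 8/253)
j=4 picked index 3: u0 ∈ [-15/253, 29/253)
j=5 picked index 3: u0 ∈ [-38/253, 6/253)
j=6 picked index 4: u0 ∈ [-17/253, 5/253)
j=7 picked index 7: u0 ∈ [-7/253, 41/506)
j=8 picked index 8: u0 ∈ [-5/506, 3/253)
j=9 picked index 9: u0 ∈ [-20/253, 13/253)
j=10 picked index 10: u0 ∈ [-10/253, 1/11)
intersection: [0, 3/253)

0 3/253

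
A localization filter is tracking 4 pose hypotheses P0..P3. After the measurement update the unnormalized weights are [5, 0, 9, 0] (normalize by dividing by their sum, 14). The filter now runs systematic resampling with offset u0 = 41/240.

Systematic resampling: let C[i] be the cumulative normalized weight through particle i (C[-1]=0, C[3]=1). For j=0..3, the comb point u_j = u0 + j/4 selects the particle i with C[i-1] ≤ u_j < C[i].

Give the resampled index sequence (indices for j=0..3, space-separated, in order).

0 2 2 2

C = [5/14, 5/14, 1, 1]
j=0: u_0=41/240 ∈ [0, 5/14) → index 0
j=1: u_1=101/240 ∈ [5/14, 1) → index 2
j=2: u_2=161/240 ∈ [5/14, 1) → index 2
j=3: u_3=221/240 ∈ [5/14, 1) → index 2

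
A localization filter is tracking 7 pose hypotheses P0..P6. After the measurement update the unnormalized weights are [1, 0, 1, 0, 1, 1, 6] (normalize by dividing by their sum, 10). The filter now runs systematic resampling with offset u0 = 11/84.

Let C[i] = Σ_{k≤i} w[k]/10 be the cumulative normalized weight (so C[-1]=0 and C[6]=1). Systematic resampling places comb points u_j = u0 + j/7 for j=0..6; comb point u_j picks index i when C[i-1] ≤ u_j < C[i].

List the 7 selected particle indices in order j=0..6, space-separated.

C = [1/10, 1/10, 1/5, 1/5, 3/10, 2/5, 1]
j=0: u_0=11/84 ∈ [1/10, 1/5) → index 2
j=1: u_1=23/84 ∈ [1/5, 3/10) → index 4
j=2: u_2=5/12 ∈ [2/5, 1) → index 6
j=3: u_3=47/84 ∈ [2/5, 1) → index 6
j=4: u_4=59/84 ∈ [2/5, 1) → index 6
j=5: u_5=71/84 ∈ [2/5, 1) → index 6
j=6: u_6=83/84 ∈ [2/5, 1) → index 6

2 4 6 6 6 6 6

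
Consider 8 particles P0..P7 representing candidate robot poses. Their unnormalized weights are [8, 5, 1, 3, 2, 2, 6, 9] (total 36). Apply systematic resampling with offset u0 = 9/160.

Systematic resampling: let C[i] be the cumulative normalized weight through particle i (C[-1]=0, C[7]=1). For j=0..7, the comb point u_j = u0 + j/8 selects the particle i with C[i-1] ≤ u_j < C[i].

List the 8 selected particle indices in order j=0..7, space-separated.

0 0 1 3 5 6 7 7

C = [2/9, 13/36, 7/18, 17/36, 19/36, 7/12, 3/4, 1]
j=0: u_0=9/160 ∈ [0, 2/9) → index 0
j=1: u_1=29/160 ∈ [0, 2/9) → index 0
j=2: u_2=49/160 ∈ [2/9, 13/36) → index 1
j=3: u_3=69/160 ∈ [7/18, 17/36) → index 3
j=4: u_4=89/160 ∈ [19/36, 7/12) → index 5
j=5: u_5=109/160 ∈ [7/12, 3/4) → index 6
j=6: u_6=129/160 ∈ [3/4, 1) → index 7
j=7: u_7=149/160 ∈ [3/4, 1) → index 7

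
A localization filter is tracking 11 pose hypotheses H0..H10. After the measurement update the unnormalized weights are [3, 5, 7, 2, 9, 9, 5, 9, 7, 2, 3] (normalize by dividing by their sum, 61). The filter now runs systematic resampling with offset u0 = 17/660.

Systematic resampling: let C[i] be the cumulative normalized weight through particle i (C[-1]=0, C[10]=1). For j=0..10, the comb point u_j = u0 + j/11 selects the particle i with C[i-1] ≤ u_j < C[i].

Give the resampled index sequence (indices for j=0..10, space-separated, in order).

C = [3/61, 8/61, 15/61, 17/61, 26/61, 35/61, 40/61, 49/61, 56/61, 58/61, 1]
j=0: u_0=17/660 ∈ [0, 3/61) → index 0
j=1: u_1=7/60 ∈ [3/61, 8/61) → index 1
j=2: u_2=137/660 ∈ [8/61, 15/61) → index 2
j=3: u_3=197/660 ∈ [17/61, 26/61) → index 4
j=4: u_4=257/660 ∈ [17/61, 26/61) → index 4
j=5: u_5=317/660 ∈ [26/61, 35/61) → index 5
j=6: u_6=377/660 ∈ [26/61, 35/61) → index 5
j=7: u_7=437/660 ∈ [40/61, 49/61) → index 7
j=8: u_8=497/660 ∈ [40/61, 49/61) → index 7
j=9: u_9=557/660 ∈ [49/61, 56/61) → index 8
j=10: u_10=617/660 ∈ [56/61, 58/61) → index 9

0 1 2 4 4 5 5 7 7 8 9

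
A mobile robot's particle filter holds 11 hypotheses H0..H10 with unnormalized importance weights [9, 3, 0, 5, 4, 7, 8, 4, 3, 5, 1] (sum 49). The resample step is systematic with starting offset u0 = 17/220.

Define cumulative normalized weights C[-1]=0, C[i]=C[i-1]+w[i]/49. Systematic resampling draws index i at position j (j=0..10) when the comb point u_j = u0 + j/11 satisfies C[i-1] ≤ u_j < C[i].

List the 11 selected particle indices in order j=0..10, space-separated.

C = [9/49, 12/49, 12/49, 17/49, 3/7, 4/7, 36/49, 40/49, 43/49, 48/49, 1]
j=0: u_0=17/220 ∈ [0, 9/49) → index 0
j=1: u_1=37/220 ∈ [0, 9/49) → index 0
j=2: u_2=57/220 ∈ [12/49, 17/49) → index 3
j=3: u_3=7/20 ∈ [17/49, 3/7) → index 4
j=4: u_4=97/220 ∈ [3/7, 4/7) → index 5
j=5: u_5=117/220 ∈ [3/7, 4/7) → index 5
j=6: u_6=137/220 ∈ [4/7, 36/49) → index 6
j=7: u_7=157/220 ∈ [4/7, 36/49) → index 6
j=8: u_8=177/220 ∈ [36/49, 40/49) → index 7
j=9: u_9=197/220 ∈ [43/49, 48/49) → index 9
j=10: u_10=217/220 ∈ [48/49, 1) → index 10

0 0 3 4 5 5 6 6 7 9 10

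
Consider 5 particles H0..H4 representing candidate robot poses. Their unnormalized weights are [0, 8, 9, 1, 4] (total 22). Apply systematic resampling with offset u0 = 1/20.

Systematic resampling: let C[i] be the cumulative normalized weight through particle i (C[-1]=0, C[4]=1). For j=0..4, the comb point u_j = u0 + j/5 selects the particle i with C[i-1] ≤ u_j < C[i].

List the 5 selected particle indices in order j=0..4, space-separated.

1 1 2 2 4

C = [0, 4/11, 17/22, 9/11, 1]
j=0: u_0=1/20 ∈ [0, 4/11) → index 1
j=1: u_1=1/4 ∈ [0, 4/11) → index 1
j=2: u_2=9/20 ∈ [4/11, 17/22) → index 2
j=3: u_3=13/20 ∈ [4/11, 17/22) → index 2
j=4: u_4=17/20 ∈ [9/11, 1) → index 4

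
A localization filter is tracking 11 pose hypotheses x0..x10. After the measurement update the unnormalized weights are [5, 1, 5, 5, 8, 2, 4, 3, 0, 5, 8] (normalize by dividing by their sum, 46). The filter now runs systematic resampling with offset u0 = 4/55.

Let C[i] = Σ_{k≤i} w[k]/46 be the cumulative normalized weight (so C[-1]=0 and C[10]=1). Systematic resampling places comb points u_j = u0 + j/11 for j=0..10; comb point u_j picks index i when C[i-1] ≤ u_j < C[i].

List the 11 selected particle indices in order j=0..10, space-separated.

C = [5/46, 3/23, 11/46, 8/23, 12/23, 13/23, 15/23, 33/46, 33/46, 19/23, 1]
j=0: u_0=4/55 ∈ [0, 5/46) → index 0
j=1: u_1=9/55 ∈ [3/23, 11/46) → index 2
j=2: u_2=14/55 ∈ [11/46, 8/23) → index 3
j=3: u_3=19/55 ∈ [11/46, 8/23) → index 3
j=4: u_4=24/55 ∈ [8/23, 12/23) → index 4
j=5: u_5=29/55 ∈ [12/23, 13/23) → index 5
j=6: u_6=34/55 ∈ [13/23, 15/23) → index 6
j=7: u_7=39/55 ∈ [15/23, 33/46) → index 7
j=8: u_8=4/5 ∈ [33/46, 19/23) → index 9
j=9: u_9=49/55 ∈ [19/23, 1) → index 10
j=10: u_10=54/55 ∈ [19/23, 1) → index 10

0 2 3 3 4 5 6 7 9 10 10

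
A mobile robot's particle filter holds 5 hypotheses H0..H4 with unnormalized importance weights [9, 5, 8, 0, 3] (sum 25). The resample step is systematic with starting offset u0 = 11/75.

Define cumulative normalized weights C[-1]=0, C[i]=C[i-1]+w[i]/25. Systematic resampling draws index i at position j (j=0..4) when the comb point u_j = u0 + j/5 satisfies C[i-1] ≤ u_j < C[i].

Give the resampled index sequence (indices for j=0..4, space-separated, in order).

C = [9/25, 14/25, 22/25, 22/25, 1]
j=0: u_0=11/75 ∈ [0, 9/25) → index 0
j=1: u_1=26/75 ∈ [0, 9/25) → index 0
j=2: u_2=41/75 ∈ [9/25, 14/25) → index 1
j=3: u_3=56/75 ∈ [14/25, 22/25) → index 2
j=4: u_4=71/75 ∈ [22/25, 1) → index 4

0 0 1 2 4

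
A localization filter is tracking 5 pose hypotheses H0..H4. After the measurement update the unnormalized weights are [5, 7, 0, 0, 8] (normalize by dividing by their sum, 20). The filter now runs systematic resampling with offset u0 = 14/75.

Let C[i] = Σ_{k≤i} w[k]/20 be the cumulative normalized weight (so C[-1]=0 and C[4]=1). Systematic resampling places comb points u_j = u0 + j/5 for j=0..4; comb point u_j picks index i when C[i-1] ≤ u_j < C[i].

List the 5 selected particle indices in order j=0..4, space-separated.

C = [1/4, 3/5, 3/5, 3/5, 1]
j=0: u_0=14/75 ∈ [0, 1/4) → index 0
j=1: u_1=29/75 ∈ [1/4, 3/5) → index 1
j=2: u_2=44/75 ∈ [1/4, 3/5) → index 1
j=3: u_3=59/75 ∈ [3/5, 1) → index 4
j=4: u_4=74/75 ∈ [3/5, 1) → index 4

0 1 1 4 4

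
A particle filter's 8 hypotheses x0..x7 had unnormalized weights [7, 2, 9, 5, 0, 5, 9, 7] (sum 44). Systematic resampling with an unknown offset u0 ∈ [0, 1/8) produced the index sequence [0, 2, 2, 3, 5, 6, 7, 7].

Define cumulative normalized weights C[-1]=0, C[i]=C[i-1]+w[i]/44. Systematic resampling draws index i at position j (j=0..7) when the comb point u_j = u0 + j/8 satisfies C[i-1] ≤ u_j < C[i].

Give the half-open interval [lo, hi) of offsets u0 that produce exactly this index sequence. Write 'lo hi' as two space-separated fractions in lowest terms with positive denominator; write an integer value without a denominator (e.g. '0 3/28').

1/11 1/8

C = [7/44, 9/44, 9/22, 23/44, 23/44, 7/11, 37/44, 1]
j=0 picked index 0: u0 ∈ [0, 7/44)
j=1 picked index 2: u0 ∈ [7/88, 25/88)
j=2 picked index 2: u0 ∈ [-1/22, 7/44)
j=3 picked index 3: u0 ∈ [3/88, 13/88)
j=4 picked index 5: u0 ∈ [1/44, 3/22)
j=5 picked index 6: u0 ∈ [1/88, 19/88)
j=6 picked index 7: u0 ∈ [1/11, 1/4)
j=7 picked index 7: u0 ∈ [-3/88, 1/8)
intersection: [1/11, 1/8)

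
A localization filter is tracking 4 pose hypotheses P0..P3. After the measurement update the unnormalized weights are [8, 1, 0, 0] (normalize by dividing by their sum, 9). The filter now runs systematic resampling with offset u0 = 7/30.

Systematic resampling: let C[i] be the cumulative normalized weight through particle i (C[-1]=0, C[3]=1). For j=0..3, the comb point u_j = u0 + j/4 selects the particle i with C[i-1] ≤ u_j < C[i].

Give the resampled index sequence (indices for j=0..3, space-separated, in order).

0 0 0 1

C = [8/9, 1, 1, 1]
j=0: u_0=7/30 ∈ [0, 8/9) → index 0
j=1: u_1=29/60 ∈ [0, 8/9) → index 0
j=2: u_2=11/15 ∈ [0, 8/9) → index 0
j=3: u_3=59/60 ∈ [8/9, 1) → index 1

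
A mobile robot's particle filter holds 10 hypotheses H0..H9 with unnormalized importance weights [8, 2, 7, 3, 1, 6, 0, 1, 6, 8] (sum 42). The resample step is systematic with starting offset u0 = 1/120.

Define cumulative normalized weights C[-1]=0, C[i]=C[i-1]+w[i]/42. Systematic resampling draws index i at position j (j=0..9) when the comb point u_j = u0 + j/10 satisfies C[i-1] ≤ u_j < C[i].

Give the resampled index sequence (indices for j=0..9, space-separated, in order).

C = [4/21, 5/21, 17/42, 10/21, 1/2, 9/14, 9/14, 2/3, 17/21, 1]
j=0: u_0=1/120 ∈ [0, 4/21) → index 0
j=1: u_1=13/120 ∈ [0, 4/21) → index 0
j=2: u_2=5/24 ∈ [4/21, 5/21) → index 1
j=3: u_3=37/120 ∈ [5/21, 17/42) → index 2
j=4: u_4=49/120 ∈ [17/42, 10/21) → index 3
j=5: u_5=61/120 ∈ [1/2, 9/14) → index 5
j=6: u_6=73/120 ∈ [1/2, 9/14) → index 5
j=7: u_7=17/24 ∈ [2/3, 17/21) → index 8
j=8: u_8=97/120 ∈ [2/3, 17/21) → index 8
j=9: u_9=109/120 ∈ [17/21, 1) → index 9

0 0 1 2 3 5 5 8 8 9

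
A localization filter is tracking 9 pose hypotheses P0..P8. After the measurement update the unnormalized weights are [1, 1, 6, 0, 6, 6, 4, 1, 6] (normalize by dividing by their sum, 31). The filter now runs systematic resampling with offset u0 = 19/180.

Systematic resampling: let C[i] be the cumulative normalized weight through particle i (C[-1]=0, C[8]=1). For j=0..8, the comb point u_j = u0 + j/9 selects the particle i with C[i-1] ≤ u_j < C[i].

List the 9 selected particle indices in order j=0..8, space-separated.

C = [1/31, 2/31, 8/31, 8/31, 14/31, 20/31, 24/31, 25/31, 1]
j=0: u_0=19/180 ∈ [2/31, 8/31) → index 2
j=1: u_1=13/60 ∈ [2/31, 8/31) → index 2
j=2: u_2=59/180 ∈ [8/31, 14/31) → index 4
j=3: u_3=79/180 ∈ [8/31, 14/31) → index 4
j=4: u_4=11/20 ∈ [14/31, 20/31) → index 5
j=5: u_5=119/180 ∈ [20/31, 24/31) → index 6
j=6: u_6=139/180 ∈ [20/31, 24/31) → index 6
j=7: u_7=53/60 ∈ [25/31, 1) → index 8
j=8: u_8=179/180 ∈ [25/31, 1) → index 8

2 2 4 4 5 6 6 8 8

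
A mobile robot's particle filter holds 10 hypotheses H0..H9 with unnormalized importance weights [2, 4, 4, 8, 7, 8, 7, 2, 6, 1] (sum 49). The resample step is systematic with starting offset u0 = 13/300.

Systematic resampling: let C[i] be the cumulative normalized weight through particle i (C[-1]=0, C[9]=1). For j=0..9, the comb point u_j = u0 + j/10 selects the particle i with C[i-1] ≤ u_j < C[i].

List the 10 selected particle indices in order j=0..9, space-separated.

C = [2/49, 6/49, 10/49, 18/49, 25/49, 33/49, 40/49, 6/7, 48/49, 1]
j=0: u_0=13/300 ∈ [2/49, 6/49) → index 1
j=1: u_1=43/300 ∈ [6/49, 10/49) → index 2
j=2: u_2=73/300 ∈ [10/49, 18/49) → index 3
j=3: u_3=103/300 ∈ [10/49, 18/49) → index 3
j=4: u_4=133/300 ∈ [18/49, 25/49) → index 4
j=5: u_5=163/300 ∈ [25/49, 33/49) → index 5
j=6: u_6=193/300 ∈ [25/49, 33/49) → index 5
j=7: u_7=223/300 ∈ [33/49, 40/49) → index 6
j=8: u_8=253/300 ∈ [40/49, 6/7) → index 7
j=9: u_9=283/300 ∈ [6/7, 48/49) → index 8

1 2 3 3 4 5 5 6 7 8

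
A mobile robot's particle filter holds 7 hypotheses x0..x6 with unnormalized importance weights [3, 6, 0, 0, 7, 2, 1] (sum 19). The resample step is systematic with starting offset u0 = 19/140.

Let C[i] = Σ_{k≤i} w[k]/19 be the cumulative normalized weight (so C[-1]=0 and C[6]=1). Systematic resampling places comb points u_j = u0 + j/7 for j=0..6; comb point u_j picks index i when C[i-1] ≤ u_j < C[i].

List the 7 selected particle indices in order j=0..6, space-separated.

0 1 1 4 4 5 6

C = [3/19, 9/19, 9/19, 9/19, 16/19, 18/19, 1]
j=0: u_0=19/140 ∈ [0, 3/19) → index 0
j=1: u_1=39/140 ∈ [3/19, 9/19) → index 1
j=2: u_2=59/140 ∈ [3/19, 9/19) → index 1
j=3: u_3=79/140 ∈ [9/19, 16/19) → index 4
j=4: u_4=99/140 ∈ [9/19, 16/19) → index 4
j=5: u_5=17/20 ∈ [16/19, 18/19) → index 5
j=6: u_6=139/140 ∈ [18/19, 1) → index 6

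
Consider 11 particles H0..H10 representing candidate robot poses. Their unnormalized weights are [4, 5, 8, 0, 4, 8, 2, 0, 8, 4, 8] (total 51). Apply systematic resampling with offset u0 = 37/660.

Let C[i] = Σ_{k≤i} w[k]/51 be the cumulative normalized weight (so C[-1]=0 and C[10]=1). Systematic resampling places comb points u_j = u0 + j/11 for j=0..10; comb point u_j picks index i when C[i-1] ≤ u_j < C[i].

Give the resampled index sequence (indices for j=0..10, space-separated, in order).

C = [4/51, 3/17, 1/3, 1/3, 7/17, 29/51, 31/51, 31/51, 13/17, 43/51, 1]
j=0: u_0=37/660 ∈ [0, 4/51) → index 0
j=1: u_1=97/660 ∈ [4/51, 3/17) → index 1
j=2: u_2=157/660 ∈ [3/17, 1/3) → index 2
j=3: u_3=217/660 ∈ [3/17, 1/3) → index 2
j=4: u_4=277/660 ∈ [7/17, 29/51) → index 5
j=5: u_5=337/660 ∈ [7/17, 29/51) → index 5
j=6: u_6=397/660 ∈ [29/51, 31/51) → index 6
j=7: u_7=457/660 ∈ [31/51, 13/17) → index 8
j=8: u_8=47/60 ∈ [13/17, 43/51) → index 9
j=9: u_9=577/660 ∈ [43/51, 1) → index 10
j=10: u_10=637/660 ∈ [43/51, 1) → index 10

0 1 2 2 5 5 6 8 9 10 10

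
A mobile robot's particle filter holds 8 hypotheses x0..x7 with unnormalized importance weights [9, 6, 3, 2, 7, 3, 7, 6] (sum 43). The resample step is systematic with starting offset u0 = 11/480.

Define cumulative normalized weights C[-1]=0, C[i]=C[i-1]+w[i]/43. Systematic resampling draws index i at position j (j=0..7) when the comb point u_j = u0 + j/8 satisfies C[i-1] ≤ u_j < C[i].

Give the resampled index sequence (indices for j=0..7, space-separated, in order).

C = [9/43, 15/43, 18/43, 20/43, 27/43, 30/43, 37/43, 1]
j=0: u_0=11/480 ∈ [0, 9/43) → index 0
j=1: u_1=71/480 ∈ [0, 9/43) → index 0
j=2: u_2=131/480 ∈ [9/43, 15/43) → index 1
j=3: u_3=191/480 ∈ [15/43, 18/43) → index 2
j=4: u_4=251/480 ∈ [20/43, 27/43) → index 4
j=5: u_5=311/480 ∈ [27/43, 30/43) → index 5
j=6: u_6=371/480 ∈ [30/43, 37/43) → index 6
j=7: u_7=431/480 ∈ [37/43, 1) → index 7

0 0 1 2 4 5 6 7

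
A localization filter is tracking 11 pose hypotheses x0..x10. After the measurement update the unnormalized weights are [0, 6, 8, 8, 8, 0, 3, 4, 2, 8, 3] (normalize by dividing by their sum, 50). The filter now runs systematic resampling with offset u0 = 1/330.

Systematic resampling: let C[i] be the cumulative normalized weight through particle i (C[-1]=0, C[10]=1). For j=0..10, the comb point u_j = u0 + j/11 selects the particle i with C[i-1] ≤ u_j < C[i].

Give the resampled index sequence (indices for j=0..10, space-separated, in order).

C = [0, 3/25, 7/25, 11/25, 3/5, 3/5, 33/50, 37/50, 39/50, 47/50, 1]
j=0: u_0=1/330 ∈ [0, 3/25) → index 1
j=1: u_1=31/330 ∈ [0, 3/25) → index 1
j=2: u_2=61/330 ∈ [3/25, 7/25) → index 2
j=3: u_3=91/330 ∈ [3/25, 7/25) → index 2
j=4: u_4=11/30 ∈ [7/25, 11/25) → index 3
j=5: u_5=151/330 ∈ [11/25, 3/5) → index 4
j=6: u_6=181/330 ∈ [11/25, 3/5) → index 4
j=7: u_7=211/330 ∈ [3/5, 33/50) → index 6
j=8: u_8=241/330 ∈ [33/50, 37/50) → index 7
j=9: u_9=271/330 ∈ [39/50, 47/50) → index 9
j=10: u_10=301/330 ∈ [39/50, 47/50) → index 9

1 1 2 2 3 4 4 6 7 9 9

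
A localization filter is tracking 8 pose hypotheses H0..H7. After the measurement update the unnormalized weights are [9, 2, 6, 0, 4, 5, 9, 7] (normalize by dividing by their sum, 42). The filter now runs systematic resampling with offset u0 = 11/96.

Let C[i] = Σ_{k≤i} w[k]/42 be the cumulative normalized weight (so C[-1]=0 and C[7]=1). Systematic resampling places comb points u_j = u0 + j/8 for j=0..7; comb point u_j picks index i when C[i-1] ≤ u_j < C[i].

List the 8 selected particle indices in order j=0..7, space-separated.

C = [3/14, 11/42, 17/42, 17/42, 1/2, 13/21, 5/6, 1]
j=0: u_0=11/96 ∈ [0, 3/14) → index 0
j=1: u_1=23/96 ∈ [3/14, 11/42) → index 1
j=2: u_2=35/96 ∈ [11/42, 17/42) → index 2
j=3: u_3=47/96 ∈ [17/42, 1/2) → index 4
j=4: u_4=59/96 ∈ [1/2, 13/21) → index 5
j=5: u_5=71/96 ∈ [13/21, 5/6) → index 6
j=6: u_6=83/96 ∈ [5/6, 1) → index 7
j=7: u_7=95/96 ∈ [5/6, 1) → index 7

0 1 2 4 5 6 7 7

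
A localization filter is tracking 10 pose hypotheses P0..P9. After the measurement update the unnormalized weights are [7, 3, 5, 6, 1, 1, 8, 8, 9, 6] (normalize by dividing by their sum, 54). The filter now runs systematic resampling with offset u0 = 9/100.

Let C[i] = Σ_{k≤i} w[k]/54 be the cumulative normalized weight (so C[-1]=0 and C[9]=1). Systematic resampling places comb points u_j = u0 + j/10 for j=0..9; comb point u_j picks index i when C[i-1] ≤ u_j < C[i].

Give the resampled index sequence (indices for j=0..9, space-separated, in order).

0 2 3 4 6 7 7 8 9 9

C = [7/54, 5/27, 5/18, 7/18, 11/27, 23/54, 31/54, 13/18, 8/9, 1]
j=0: u_0=9/100 ∈ [0, 7/54) → index 0
j=1: u_1=19/100 ∈ [5/27, 5/18) → index 2
j=2: u_2=29/100 ∈ [5/18, 7/18) → index 3
j=3: u_3=39/100 ∈ [7/18, 11/27) → index 4
j=4: u_4=49/100 ∈ [23/54, 31/54) → index 6
j=5: u_5=59/100 ∈ [31/54, 13/18) → index 7
j=6: u_6=69/100 ∈ [31/54, 13/18) → index 7
j=7: u_7=79/100 ∈ [13/18, 8/9) → index 8
j=8: u_8=89/100 ∈ [8/9, 1) → index 9
j=9: u_9=99/100 ∈ [8/9, 1) → index 9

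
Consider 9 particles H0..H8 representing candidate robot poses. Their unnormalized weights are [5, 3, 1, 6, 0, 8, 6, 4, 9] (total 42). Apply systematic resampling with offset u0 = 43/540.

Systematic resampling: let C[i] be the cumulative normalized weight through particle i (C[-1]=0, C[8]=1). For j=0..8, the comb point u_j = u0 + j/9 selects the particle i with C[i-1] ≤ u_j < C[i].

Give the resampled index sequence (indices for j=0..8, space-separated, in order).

0 2 3 5 5 6 7 8 8

C = [5/42, 4/21, 3/14, 5/14, 5/14, 23/42, 29/42, 11/14, 1]
j=0: u_0=43/540 ∈ [0, 5/42) → index 0
j=1: u_1=103/540 ∈ [4/21, 3/14) → index 2
j=2: u_2=163/540 ∈ [3/14, 5/14) → index 3
j=3: u_3=223/540 ∈ [5/14, 23/42) → index 5
j=4: u_4=283/540 ∈ [5/14, 23/42) → index 5
j=5: u_5=343/540 ∈ [23/42, 29/42) → index 6
j=6: u_6=403/540 ∈ [29/42, 11/14) → index 7
j=7: u_7=463/540 ∈ [11/14, 1) → index 8
j=8: u_8=523/540 ∈ [11/14, 1) → index 8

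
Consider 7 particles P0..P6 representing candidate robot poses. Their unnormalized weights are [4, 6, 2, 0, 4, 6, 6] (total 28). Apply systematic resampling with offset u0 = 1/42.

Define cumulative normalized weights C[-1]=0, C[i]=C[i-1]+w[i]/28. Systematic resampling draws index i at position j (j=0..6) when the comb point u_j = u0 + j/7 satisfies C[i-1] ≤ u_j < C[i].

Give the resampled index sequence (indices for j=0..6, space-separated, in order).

C = [1/7, 5/14, 3/7, 3/7, 4/7, 11/14, 1]
j=0: u_0=1/42 ∈ [0, 1/7) → index 0
j=1: u_1=1/6 ∈ [1/7, 5/14) → index 1
j=2: u_2=13/42 ∈ [1/7, 5/14) → index 1
j=3: u_3=19/42 ∈ [3/7, 4/7) → index 4
j=4: u_4=25/42 ∈ [4/7, 11/14) → index 5
j=5: u_5=31/42 ∈ [4/7, 11/14) → index 5
j=6: u_6=37/42 ∈ [11/14, 1) → index 6

0 1 1 4 5 5 6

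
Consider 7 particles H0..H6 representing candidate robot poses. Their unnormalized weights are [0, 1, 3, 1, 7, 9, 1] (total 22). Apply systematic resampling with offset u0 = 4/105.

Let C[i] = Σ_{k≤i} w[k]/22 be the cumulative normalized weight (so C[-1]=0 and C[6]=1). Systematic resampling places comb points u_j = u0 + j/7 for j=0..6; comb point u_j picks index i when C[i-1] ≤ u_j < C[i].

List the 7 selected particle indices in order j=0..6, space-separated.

C = [0, 1/22, 2/11, 5/22, 6/11, 21/22, 1]
j=0: u_0=4/105 ∈ [0, 1/22) → index 1
j=1: u_1=19/105 ∈ [1/22, 2/11) → index 2
j=2: u_2=34/105 ∈ [5/22, 6/11) → index 4
j=3: u_3=7/15 ∈ [5/22, 6/11) → index 4
j=4: u_4=64/105 ∈ [6/11, 21/22) → index 5
j=5: u_5=79/105 ∈ [6/11, 21/22) → index 5
j=6: u_6=94/105 ∈ [6/11, 21/22) → index 5

1 2 4 4 5 5 5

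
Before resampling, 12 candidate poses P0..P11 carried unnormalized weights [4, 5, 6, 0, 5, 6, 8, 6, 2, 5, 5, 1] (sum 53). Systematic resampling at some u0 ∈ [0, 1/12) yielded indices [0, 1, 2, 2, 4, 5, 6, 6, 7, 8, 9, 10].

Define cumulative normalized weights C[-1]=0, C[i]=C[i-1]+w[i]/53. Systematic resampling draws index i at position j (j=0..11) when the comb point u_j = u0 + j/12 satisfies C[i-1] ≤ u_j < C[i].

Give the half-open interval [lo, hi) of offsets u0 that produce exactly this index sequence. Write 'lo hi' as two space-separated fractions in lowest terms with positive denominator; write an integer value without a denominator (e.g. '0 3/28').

1/212 7/212

C = [4/53, 9/53, 15/53, 15/53, 20/53, 26/53, 34/53, 40/53, 42/53, 47/53, 52/53, 1]
j=0 picked index 0: u0 ∈ [0, 4/53)
j=1 picked index 1: u0 ∈ [-5/636, 55/636)
j=2 picked index 2: u0 ∈ [1/318, 37/318)
j=3 picked index 2: u0 ∈ [-17/212, 7/212)
j=4 picked index 4: u0 ∈ [-8/159, 7/159)
j=5 picked index 5: u0 ∈ [-25/636, 47/636)
j=6 picked index 6: u0 ∈ [-1/106, 15/106)
j=7 picked index 6: u0 ∈ [-59/636, 37/636)
j=8 picked index 7: u0 ∈ [-4/159, 14/159)
j=9 picked index 8: u0 ∈ [1/212, 9/212)
j=10 picked index 9: u0 ∈ [-13/318, 17/318)
j=11 picked index 10: u0 ∈ [-19/636, 41/636)
intersection: [1/212, 7/212)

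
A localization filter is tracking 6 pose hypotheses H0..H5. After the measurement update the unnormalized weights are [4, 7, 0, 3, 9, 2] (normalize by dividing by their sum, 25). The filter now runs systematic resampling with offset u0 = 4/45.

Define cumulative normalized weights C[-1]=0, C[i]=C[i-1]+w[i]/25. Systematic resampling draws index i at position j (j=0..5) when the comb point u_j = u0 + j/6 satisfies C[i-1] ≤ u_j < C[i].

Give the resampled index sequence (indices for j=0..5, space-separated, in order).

0 1 1 4 4 5

C = [4/25, 11/25, 11/25, 14/25, 23/25, 1]
j=0: u_0=4/45 ∈ [0, 4/25) → index 0
j=1: u_1=23/90 ∈ [4/25, 11/25) → index 1
j=2: u_2=19/45 ∈ [4/25, 11/25) → index 1
j=3: u_3=53/90 ∈ [14/25, 23/25) → index 4
j=4: u_4=34/45 ∈ [14/25, 23/25) → index 4
j=5: u_5=83/90 ∈ [23/25, 1) → index 5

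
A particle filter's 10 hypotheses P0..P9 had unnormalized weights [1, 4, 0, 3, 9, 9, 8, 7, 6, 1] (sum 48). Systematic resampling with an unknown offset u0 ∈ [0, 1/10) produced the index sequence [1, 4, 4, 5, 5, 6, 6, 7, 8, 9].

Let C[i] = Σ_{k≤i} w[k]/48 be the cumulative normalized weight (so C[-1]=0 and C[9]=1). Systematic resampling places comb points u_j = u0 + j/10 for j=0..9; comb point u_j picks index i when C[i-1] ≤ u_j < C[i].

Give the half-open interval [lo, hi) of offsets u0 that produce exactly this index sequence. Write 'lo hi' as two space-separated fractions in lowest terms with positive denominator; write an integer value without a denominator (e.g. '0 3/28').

C = [1/48, 5/48, 5/48, 1/6, 17/48, 13/24, 17/24, 41/48, 47/48, 1]
j=0 picked index 1: u0 ∈ [1/48, 5/48)
j=1 picked index 4: u0 ∈ [1/15, 61/240)
j=2 picked index 4: u0 ∈ [-1/30, 37/240)
j=3 picked index 5: u0 ∈ [13/240, 29/120)
j=4 picked index 5: u0 ∈ [-11/240, 17/120)
j=5 picked index 6: u0 ∈ [1/24, 5/24)
j=6 picked index 6: u0 ∈ [-7/120, 13/120)
j=7 picked index 7: u0 ∈ [1/120, 37/240)
j=8 picked index 8: u0 ∈ [13/240, 43/240)
j=9 picked index 9: u0 ∈ [19/240, 1/10)
intersection: [19/240, 1/10)

19/240 1/10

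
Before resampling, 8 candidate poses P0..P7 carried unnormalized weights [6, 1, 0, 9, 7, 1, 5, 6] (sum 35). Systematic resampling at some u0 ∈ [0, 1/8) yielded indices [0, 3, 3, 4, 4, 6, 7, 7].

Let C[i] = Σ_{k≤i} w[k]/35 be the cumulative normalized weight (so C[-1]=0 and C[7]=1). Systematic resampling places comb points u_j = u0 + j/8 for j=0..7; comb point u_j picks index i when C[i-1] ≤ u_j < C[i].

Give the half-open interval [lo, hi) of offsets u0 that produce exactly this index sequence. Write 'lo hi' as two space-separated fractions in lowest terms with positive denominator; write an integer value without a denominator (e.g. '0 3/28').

C = [6/35, 1/5, 1/5, 16/35, 23/35, 24/35, 29/35, 1]
j=0 picked index 0: u0 ∈ [0, 6/35)
j=1 picked index 3: u0 ∈ [3/40, 93/280)
j=2 picked index 3: u0 ∈ [-1/20, 29/140)
j=3 picked index 4: u0 ∈ [23/280, 79/280)
j=4 picked index 4: u0 ∈ [-3/70, 11/70)
j=5 picked index 6: u0 ∈ [17/280, 57/280)
j=6 picked index 7: u0 ∈ [11/140, 1/4)
j=7 picked index 7: u0 ∈ [-13/280, 1/8)
intersection: [23/280, 1/8)

23/280 1/8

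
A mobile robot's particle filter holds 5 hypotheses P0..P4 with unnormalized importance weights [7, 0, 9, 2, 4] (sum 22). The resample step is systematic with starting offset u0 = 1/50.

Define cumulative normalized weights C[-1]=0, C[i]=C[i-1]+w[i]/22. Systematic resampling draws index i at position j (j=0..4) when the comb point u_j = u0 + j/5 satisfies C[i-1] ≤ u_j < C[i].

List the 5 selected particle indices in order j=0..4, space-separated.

0 0 2 2 4

C = [7/22, 7/22, 8/11, 9/11, 1]
j=0: u_0=1/50 ∈ [0, 7/22) → index 0
j=1: u_1=11/50 ∈ [0, 7/22) → index 0
j=2: u_2=21/50 ∈ [7/22, 8/11) → index 2
j=3: u_3=31/50 ∈ [7/22, 8/11) → index 2
j=4: u_4=41/50 ∈ [9/11, 1) → index 4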